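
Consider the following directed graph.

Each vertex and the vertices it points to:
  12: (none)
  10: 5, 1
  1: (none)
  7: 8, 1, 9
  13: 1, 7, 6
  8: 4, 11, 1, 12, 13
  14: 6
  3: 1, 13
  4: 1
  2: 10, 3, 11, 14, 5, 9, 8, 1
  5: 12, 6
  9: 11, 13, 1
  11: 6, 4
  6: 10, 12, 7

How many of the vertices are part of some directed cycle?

A vertex is on a directed cycle iff it belongs to a strongly connected component of size ≥ 2 (or has a self-loop).
The vertices on cycles are {5, 6, 7, 8, 9, 10, 11, 13} — 8 in total.

8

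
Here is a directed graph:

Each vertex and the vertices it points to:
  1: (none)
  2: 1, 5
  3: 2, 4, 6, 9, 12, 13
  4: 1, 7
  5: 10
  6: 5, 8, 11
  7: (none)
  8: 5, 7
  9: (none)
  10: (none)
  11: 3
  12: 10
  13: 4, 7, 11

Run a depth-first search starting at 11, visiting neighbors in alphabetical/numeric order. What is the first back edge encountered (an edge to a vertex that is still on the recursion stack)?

DFS from 11 (visiting neighbors in alphabetical/numeric order); mark gray on enter, black on exit:
11 gray
  3 gray
    2 gray
      1 gray
      1 black
      5 gray
        10 gray
        10 black
      5 black
    2 black
    4 gray
      4→1: 1 black — skip
      7 gray
      7 black
    4 black
    6 gray
      6→5: 5 black — skip
      8 gray
        8→5: 5 black — skip
        8→7: 7 black — skip
      8 black
      6→11: 11 is gray → back edge
First back edge: 6 → 11.

6->11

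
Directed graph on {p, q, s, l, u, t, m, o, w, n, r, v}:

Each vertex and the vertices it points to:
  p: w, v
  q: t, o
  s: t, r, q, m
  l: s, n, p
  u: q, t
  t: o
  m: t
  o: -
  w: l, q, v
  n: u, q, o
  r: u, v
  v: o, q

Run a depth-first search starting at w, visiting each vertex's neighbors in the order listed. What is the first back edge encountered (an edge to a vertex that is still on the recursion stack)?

DFS from w (visiting each vertex's neighbors in the order listed); mark gray on enter, black on exit:
w gray
  l gray
    s gray
      t gray
        o gray
        o black
      t black
      r gray
        u gray
          q gray
            q→t: t black — skip
            q→o: o black — skip
          q black
          u→t: t black — skip
        u black
        v gray
          v→o: o black — skip
          v→q: q black — skip
        v black
      r black
      s→q: q black — skip
      m gray
        m→t: t black — skip
      m black
    s black
    n gray
      n→u: u black — skip
      n→q: q black — skip
      n→o: o black — skip
    n black
    p gray
      p→w: w is gray → back edge
First back edge: p → w.

p->w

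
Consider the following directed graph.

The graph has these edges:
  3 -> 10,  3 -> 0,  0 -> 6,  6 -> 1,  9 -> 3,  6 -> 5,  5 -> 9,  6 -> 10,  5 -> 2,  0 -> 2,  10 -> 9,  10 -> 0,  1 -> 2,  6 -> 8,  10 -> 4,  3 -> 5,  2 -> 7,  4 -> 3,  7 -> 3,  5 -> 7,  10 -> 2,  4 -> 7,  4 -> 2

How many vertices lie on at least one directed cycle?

A vertex is on a directed cycle iff it belongs to a strongly connected component of size ≥ 2 (or has a self-loop).
The vertices on cycles are {0, 1, 2, 3, 4, 5, 6, 7, 9, 10} — 10 in total.

10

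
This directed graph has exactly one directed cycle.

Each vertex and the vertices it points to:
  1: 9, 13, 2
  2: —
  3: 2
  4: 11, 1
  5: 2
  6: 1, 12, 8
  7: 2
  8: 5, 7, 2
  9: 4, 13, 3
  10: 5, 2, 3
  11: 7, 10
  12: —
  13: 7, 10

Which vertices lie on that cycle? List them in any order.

1, 4, 9

DFS with gray/black marking from 1:
1 gray
  9 gray
    4 gray
      11 gray
        7 gray
          2 gray
          2 black
        7 black
        10 gray
          5 gray
            5→2: 2 black — skip
          5 black
          10→2: 2 black — skip
          3 gray
            3→2: 2 black — skip
          3 black
        10 black
      11 black
      4→1: 1 is gray → back edge
Back edge closes the cycle 1 → 9 → 4 → 1; its vertices are {1, 4, 9}.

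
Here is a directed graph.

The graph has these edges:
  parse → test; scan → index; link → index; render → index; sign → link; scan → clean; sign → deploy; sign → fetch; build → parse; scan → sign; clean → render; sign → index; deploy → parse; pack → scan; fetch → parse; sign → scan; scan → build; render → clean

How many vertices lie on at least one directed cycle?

4

A vertex is on a directed cycle iff it belongs to a strongly connected component of size ≥ 2 (or has a self-loop).
The vertices on cycles are {scan, sign, clean, render} — 4 in total.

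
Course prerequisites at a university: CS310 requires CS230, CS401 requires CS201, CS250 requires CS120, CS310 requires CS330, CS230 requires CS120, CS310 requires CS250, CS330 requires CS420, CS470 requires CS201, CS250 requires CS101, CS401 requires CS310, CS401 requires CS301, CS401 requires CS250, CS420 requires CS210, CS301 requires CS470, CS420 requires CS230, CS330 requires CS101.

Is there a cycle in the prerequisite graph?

DFS with white/gray/black marking, starting from CS101:
CS101 gray
CS101 black
CS120 gray
CS120 black
CS420 gray
  CS210 gray
  CS210 black
  CS230 gray
    CS230→CS120: CS120 black — skip
  CS230 black
CS420 black
CS401 gray
  CS250 gray
    CS250→CS120: CS120 black — skip
    CS250→CS101: CS101 black — skip
  CS250 black
  CS201 gray
  CS201 black
  CS310 gray
    CS310→CS230: CS230 black — skip
    CS330 gray
      CS330→CS101: CS101 black — skip
      CS330→CS420: CS420 black — skip
    CS330 black
    CS310→CS250: CS250 black — skip
  CS310 black
  CS301 gray
    CS470 gray
      CS470→CS201: CS201 black — skip
    CS470 black
  CS301 black
CS401 black
Every edge goes to a white or black vertex — no back edge, so the graph is acyclic.

No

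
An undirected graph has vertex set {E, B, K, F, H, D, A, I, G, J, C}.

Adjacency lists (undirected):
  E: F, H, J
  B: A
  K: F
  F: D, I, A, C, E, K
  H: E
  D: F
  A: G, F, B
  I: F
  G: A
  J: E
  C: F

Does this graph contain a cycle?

No

DFS, tracking each vertex's parent; an edge to a visited non-parent vertex closes a cycle.
Start from K:
visit K (parent –)
  visit F (parent K)
    visit D (parent F)
      D–F: parent, skip
    visit I (parent F)
      I–F: parent, skip
    visit A (parent F)
      visit G (parent A)
        G–A: parent, skip
      A–F: parent, skip
      visit B (parent A)
        B–A: parent, skip
    visit C (parent F)
      C–F: parent, skip
    visit E (parent F)
      E–F: parent, skip
      visit H (parent E)
        H–E: parent, skip
      visit J (parent E)
        J–E: parent, skip
    F–K: parent, skip
No non-parent visited neighbor found — the graph is a forest.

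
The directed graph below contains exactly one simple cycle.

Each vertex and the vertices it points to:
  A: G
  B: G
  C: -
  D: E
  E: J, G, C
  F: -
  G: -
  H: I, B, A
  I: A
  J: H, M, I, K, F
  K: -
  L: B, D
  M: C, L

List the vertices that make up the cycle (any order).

DFS with gray/black marking from E:
E gray
  J gray
    H gray
      I gray
        A gray
          G gray
          G black
        A black
      I black
      B gray
        B→G: G black — skip
      B black
      H→A: A black — skip
    H black
    M gray
      C gray
      C black
      L gray
        L→B: B black — skip
        D gray
          D→E: E is gray → back edge
Back edge closes the cycle E → J → M → L → D → E; its vertices are {D, E, J, L, M}.

D, E, J, L, M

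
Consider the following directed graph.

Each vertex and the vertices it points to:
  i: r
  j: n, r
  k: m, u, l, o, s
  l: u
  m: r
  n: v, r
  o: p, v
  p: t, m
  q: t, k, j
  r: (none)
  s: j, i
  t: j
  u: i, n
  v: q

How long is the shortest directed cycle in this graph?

4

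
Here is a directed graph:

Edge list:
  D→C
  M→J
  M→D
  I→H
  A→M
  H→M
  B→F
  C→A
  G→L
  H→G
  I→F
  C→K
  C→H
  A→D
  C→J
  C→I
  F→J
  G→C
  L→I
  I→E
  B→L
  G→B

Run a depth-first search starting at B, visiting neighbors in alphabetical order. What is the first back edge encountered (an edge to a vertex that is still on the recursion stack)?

DFS from B (visiting neighbors in alphabetical order); mark gray on enter, black on exit:
B gray
  F gray
    J gray
    J black
  F black
  L gray
    I gray
      E gray
      E black
      I→F: F black — skip
      H gray
        G gray
          G→B: B is gray → back edge
First back edge: G → B.

G->B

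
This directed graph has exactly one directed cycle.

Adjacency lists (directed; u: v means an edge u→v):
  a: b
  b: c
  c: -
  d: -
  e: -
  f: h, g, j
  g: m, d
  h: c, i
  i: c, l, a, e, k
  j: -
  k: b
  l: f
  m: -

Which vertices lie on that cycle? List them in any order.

f, h, i, l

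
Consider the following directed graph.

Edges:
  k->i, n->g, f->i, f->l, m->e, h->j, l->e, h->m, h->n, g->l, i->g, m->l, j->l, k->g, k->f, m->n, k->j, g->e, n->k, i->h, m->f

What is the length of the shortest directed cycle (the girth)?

4

For each vertex v, BFS finds the shortest path from v back to v.
The shortest such closed walk is n → k → i → h → n, length 4.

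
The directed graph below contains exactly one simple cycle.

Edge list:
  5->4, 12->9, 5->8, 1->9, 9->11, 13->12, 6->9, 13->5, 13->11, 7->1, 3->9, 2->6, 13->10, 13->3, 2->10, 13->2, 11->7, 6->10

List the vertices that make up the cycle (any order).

1, 7, 9, 11

DFS with gray/black marking from 11:
11 gray
  7 gray
    1 gray
      9 gray
        9→11: 11 is gray → back edge
Back edge closes the cycle 11 → 7 → 1 → 9 → 11; its vertices are {1, 7, 9, 11}.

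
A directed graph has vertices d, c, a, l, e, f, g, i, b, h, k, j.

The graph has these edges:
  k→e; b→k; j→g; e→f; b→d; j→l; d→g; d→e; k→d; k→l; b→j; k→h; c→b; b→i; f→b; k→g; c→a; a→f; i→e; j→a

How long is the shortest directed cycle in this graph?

For each vertex v, BFS finds the shortest path from v back to v.
The shortest such closed walk is b → k → e → f → b, length 4.

4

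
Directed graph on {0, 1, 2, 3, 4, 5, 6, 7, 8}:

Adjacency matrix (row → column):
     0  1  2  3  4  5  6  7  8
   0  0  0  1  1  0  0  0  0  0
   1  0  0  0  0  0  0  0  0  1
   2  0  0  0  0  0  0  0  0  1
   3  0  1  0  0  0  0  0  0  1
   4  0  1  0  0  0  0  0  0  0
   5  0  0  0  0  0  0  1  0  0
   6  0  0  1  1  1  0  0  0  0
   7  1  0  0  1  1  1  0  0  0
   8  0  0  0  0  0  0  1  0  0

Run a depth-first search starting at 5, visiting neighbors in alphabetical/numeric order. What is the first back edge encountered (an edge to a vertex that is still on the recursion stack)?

DFS from 5 (visiting neighbors in alphabetical/numeric order); mark gray on enter, black on exit:
5 gray
  6 gray
    2 gray
      8 gray
        8→6: 6 is gray → back edge
First back edge: 8 → 6.

8->6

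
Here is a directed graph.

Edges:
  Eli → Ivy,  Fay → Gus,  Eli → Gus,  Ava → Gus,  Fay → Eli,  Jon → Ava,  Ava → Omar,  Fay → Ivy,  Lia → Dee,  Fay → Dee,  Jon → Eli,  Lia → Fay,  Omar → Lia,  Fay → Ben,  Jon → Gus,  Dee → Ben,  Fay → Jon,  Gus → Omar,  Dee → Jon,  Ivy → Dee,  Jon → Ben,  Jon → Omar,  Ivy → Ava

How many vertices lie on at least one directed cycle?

9

A vertex is on a directed cycle iff it belongs to a strongly connected component of size ≥ 2 (or has a self-loop).
The vertices on cycles are {Ava, Dee, Eli, Fay, Gus, Ivy, Jon, Lia, Omar} — 9 in total.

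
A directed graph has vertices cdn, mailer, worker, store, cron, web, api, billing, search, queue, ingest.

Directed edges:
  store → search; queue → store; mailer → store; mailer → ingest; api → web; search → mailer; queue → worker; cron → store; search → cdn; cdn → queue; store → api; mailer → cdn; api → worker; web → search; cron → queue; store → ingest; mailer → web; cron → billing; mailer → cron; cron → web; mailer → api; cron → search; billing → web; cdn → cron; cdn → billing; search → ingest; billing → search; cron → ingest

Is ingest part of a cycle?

ingest lies on a cycle iff there is a path from ingest back to itself.
Exploring from ingest, it never reaches itself; equivalently, its strongly connected component is a singleton.

No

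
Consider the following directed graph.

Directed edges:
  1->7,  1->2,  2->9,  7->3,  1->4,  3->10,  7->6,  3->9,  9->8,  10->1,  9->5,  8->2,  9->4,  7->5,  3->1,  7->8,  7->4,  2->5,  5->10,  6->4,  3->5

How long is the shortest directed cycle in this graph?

3

For each vertex v, BFS finds the shortest path from v back to v.
The shortest such closed walk is 7 → 3 → 1 → 7, length 3.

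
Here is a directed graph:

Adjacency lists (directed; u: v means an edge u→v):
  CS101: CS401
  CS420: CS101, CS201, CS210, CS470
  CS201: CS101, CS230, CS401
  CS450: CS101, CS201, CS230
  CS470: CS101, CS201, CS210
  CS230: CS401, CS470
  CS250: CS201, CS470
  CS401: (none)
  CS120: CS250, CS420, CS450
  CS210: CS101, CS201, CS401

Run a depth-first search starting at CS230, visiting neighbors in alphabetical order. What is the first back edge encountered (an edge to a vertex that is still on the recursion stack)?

CS201->CS230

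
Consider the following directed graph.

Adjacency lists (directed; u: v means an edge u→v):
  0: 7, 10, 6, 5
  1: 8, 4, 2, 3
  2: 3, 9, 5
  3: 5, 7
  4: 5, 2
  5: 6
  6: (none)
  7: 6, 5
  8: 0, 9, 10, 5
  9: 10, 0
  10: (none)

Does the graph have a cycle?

No

DFS with white/gray/black marking, starting from 10:
10 gray
10 black
0 gray
  7 gray
    6 gray
    6 black
    5 gray
      5→6: 6 black — skip
    5 black
  7 black
  0→10: 10 black — skip
  0→6: 6 black — skip
  0→5: 5 black — skip
0 black
1 gray
  8 gray
    8→0: 0 black — skip
    9 gray
      9→10: 10 black — skip
      9→0: 0 black — skip
    9 black
    8→10: 10 black — skip
    8→5: 5 black — skip
  8 black
  4 gray
    4→5: 5 black — skip
    2 gray
      3 gray
        3→5: 5 black — skip
        3→7: 7 black — skip
      3 black
      2→9: 9 black — skip
      2→5: 5 black — skip
    2 black
  4 black
  1→2: 2 black — skip
  1→3: 3 black — skip
1 black
Every edge goes to a white or black vertex — no back edge, so the graph is acyclic.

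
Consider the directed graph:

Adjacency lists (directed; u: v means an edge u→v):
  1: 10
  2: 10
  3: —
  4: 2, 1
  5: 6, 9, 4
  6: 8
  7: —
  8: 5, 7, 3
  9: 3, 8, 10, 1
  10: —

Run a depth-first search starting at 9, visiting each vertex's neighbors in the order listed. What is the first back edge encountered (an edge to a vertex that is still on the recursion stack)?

DFS from 9 (visiting each vertex's neighbors in the order listed); mark gray on enter, black on exit:
9 gray
  3 gray
  3 black
  8 gray
    5 gray
      6 gray
        6→8: 8 is gray → back edge
First back edge: 6 → 8.

6→8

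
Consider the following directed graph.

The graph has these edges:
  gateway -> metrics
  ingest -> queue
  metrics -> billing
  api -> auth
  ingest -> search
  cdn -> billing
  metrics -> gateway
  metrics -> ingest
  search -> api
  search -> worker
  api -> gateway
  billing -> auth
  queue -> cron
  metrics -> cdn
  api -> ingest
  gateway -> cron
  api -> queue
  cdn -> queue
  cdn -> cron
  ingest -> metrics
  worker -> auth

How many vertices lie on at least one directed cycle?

5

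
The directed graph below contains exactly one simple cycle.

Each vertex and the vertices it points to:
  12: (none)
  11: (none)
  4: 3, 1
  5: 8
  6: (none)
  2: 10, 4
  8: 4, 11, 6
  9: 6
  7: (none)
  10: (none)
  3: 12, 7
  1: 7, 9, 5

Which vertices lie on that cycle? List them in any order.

1, 4, 5, 8

DFS with gray/black marking from 4:
4 gray
  3 gray
    12 gray
    12 black
    7 gray
    7 black
  3 black
  1 gray
    1→7: 7 black — skip
    9 gray
      6 gray
      6 black
    9 black
    5 gray
      8 gray
        8→4: 4 is gray → back edge
Back edge closes the cycle 4 → 1 → 5 → 8 → 4; its vertices are {1, 4, 5, 8}.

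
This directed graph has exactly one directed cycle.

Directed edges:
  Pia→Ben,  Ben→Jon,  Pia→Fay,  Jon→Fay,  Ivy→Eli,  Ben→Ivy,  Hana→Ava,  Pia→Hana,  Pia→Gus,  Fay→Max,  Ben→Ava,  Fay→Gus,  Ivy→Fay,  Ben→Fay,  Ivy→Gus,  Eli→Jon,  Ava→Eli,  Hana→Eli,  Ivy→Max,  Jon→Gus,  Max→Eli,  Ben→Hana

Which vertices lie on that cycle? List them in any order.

Eli, Fay, Jon, Max

DFS with gray/black marking from Jon:
Jon gray
  Gus gray
  Gus black
  Fay gray
    Max gray
      Eli gray
        Eli→Jon: Jon is gray → back edge
Back edge closes the cycle Jon → Fay → Max → Eli → Jon; its vertices are {Eli, Fay, Jon, Max}.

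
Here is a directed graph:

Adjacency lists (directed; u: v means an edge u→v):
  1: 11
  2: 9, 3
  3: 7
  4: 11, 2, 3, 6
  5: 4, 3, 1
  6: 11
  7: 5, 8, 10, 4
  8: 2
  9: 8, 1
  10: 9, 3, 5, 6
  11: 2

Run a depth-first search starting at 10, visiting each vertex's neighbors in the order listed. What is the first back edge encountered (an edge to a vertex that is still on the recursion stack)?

2->9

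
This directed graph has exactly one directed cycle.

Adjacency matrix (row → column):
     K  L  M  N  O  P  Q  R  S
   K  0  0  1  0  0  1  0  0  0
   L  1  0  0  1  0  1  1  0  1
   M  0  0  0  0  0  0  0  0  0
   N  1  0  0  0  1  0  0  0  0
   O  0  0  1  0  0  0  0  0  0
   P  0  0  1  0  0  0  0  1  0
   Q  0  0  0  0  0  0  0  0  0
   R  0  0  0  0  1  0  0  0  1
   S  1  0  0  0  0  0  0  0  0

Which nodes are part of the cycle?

DFS with gray/black marking from P:
P gray
  M gray
  M black
  R gray
    O gray
      O→M: M black — skip
    O black
    S gray
      K gray
        K→P: P is gray → back edge
Back edge closes the cycle P → R → S → K → P; its vertices are {K, P, R, S}.

K, P, R, S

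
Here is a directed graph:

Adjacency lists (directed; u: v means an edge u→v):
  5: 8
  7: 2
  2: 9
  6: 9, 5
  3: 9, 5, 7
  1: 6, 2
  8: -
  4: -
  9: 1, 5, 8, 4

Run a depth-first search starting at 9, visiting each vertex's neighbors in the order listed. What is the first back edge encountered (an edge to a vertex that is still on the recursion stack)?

6→9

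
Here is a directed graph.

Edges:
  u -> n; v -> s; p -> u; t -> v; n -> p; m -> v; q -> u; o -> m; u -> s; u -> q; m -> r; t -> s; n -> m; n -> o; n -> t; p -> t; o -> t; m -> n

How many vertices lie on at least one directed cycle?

6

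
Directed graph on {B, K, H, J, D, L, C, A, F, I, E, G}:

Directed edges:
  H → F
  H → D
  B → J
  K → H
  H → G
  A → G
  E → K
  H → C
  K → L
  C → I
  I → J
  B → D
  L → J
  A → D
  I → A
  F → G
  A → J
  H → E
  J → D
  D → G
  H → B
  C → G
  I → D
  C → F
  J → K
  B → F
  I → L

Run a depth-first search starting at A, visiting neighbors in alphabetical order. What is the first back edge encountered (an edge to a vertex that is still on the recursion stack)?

DFS from A (visiting neighbors in alphabetical order); mark gray on enter, black on exit:
A gray
  D gray
    G gray
    G black
  D black
  A→G: G black — skip
  J gray
    J→D: D black — skip
    K gray
      H gray
        B gray
          B→D: D black — skip
          F gray
            F→G: G black — skip
          F black
          B→J: J is gray → back edge
First back edge: B → J.

B→J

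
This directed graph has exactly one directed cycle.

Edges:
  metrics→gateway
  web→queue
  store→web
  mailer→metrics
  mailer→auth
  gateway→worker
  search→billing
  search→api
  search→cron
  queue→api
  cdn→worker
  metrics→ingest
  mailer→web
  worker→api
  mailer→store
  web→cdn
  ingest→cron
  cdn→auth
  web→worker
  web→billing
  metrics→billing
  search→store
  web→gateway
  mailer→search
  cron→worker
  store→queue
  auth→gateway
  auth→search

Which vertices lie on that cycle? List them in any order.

DFS with gray/black marking from auth:
auth gray
  gateway gray
    worker gray
      api gray
      api black
    worker black
  gateway black
  search gray
    search→api: api black — skip
    billing gray
    billing black
    cron gray
      cron→worker: worker black — skip
    cron black
    store gray
      web gray
        queue gray
          queue→api: api black — skip
        queue black
        web→billing: billing black — skip
        web→worker: worker black — skip
        web→gateway: gateway black — skip
        cdn gray
          cdn→auth: auth is gray → back edge
Back edge closes the cycle auth → search → store → web → cdn → auth; its vertices are {cdn, web, auth, store, search}.

cdn, web, auth, store, search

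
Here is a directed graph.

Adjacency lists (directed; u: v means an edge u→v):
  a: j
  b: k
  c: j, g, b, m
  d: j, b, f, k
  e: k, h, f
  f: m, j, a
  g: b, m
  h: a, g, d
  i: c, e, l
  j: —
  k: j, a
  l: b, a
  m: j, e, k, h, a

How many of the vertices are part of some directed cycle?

6

A vertex is on a directed cycle iff it belongs to a strongly connected component of size ≥ 2 (or has a self-loop).
The vertices on cycles are {d, e, f, g, h, m} — 6 in total.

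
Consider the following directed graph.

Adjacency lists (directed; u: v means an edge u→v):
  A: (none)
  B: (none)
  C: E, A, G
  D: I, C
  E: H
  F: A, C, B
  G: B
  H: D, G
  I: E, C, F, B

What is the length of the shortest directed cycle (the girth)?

For each vertex v, BFS finds the shortest path from v back to v.
The shortest such closed walk is D → I → E → H → D, length 4.

4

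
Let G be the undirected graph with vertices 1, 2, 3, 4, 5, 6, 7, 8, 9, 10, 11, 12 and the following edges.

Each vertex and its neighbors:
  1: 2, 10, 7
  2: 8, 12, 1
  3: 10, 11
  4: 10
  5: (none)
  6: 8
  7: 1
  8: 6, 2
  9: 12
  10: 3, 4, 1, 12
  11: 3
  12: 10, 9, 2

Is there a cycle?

DFS, tracking each vertex's parent; an edge to a visited non-parent vertex closes a cycle.
Start from 10:
visit 10 (parent –)
  visit 3 (parent 10)
    3–10: parent, skip
    visit 11 (parent 3)
      11–3: parent, skip
  visit 4 (parent 10)
    4–10: parent, skip
  visit 1 (parent 10)
    visit 2 (parent 1)
      visit 8 (parent 2)
        visit 6 (parent 8)
          6–8: parent, skip
        8–2: parent, skip
      visit 12 (parent 2)
        12–10: 10 visited and ≠ parent → cycle
Cycle: 10 – 1 – 2 – 12 – 10.

Yes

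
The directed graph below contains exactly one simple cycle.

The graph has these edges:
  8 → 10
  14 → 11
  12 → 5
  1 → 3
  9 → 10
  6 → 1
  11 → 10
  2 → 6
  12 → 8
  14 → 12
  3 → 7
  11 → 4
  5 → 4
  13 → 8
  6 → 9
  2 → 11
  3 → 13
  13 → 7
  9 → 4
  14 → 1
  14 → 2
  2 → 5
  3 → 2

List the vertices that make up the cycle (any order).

DFS with gray/black marking from 1:
1 gray
  3 gray
    7 gray
    7 black
    2 gray
      11 gray
        4 gray
        4 black
        10 gray
        10 black
      11 black
      5 gray
        5→4: 4 black — skip
      5 black
      6 gray
        9 gray
          9→4: 4 black — skip
          9→10: 10 black — skip
        9 black
        6→1: 1 is gray → back edge
Back edge closes the cycle 1 → 3 → 2 → 6 → 1; its vertices are {1, 2, 3, 6}.

1, 2, 3, 6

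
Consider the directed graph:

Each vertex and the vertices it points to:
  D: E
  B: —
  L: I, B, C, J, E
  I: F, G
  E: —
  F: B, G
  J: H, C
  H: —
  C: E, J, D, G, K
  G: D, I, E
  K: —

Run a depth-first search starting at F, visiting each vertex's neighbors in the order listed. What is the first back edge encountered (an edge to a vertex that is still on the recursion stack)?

I->F

DFS from F (visiting each vertex's neighbors in the order listed); mark gray on enter, black on exit:
F gray
  B gray
  B black
  G gray
    D gray
      E gray
      E black
    D black
    I gray
      I→F: F is gray → back edge
First back edge: I → F.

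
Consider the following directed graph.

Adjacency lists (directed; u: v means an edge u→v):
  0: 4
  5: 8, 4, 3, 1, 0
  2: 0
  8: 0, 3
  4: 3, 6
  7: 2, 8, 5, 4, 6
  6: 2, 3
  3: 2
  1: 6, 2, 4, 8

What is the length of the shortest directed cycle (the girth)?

For each vertex v, BFS finds the shortest path from v back to v.
The shortest such closed walk is 0 → 4 → 3 → 2 → 0, length 4.

4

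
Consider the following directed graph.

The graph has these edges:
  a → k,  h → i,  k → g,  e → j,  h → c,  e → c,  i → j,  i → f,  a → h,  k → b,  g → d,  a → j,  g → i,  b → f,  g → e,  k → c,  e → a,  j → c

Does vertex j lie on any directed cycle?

No

j lies on a cycle iff there is a path from j back to itself.
Exploring from j, it never reaches itself; equivalently, its strongly connected component is a singleton.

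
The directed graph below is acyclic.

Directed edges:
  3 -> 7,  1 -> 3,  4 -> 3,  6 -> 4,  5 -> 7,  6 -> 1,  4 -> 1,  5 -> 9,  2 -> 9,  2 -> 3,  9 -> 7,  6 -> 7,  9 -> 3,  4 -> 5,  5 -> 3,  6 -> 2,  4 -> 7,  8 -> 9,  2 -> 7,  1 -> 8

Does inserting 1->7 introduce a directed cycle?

No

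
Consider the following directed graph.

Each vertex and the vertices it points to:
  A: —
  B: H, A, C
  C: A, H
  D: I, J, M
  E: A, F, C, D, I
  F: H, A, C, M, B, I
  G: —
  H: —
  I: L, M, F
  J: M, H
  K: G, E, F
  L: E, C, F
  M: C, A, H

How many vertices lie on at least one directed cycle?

A vertex is on a directed cycle iff it belongs to a strongly connected component of size ≥ 2 (or has a self-loop).
The vertices on cycles are {D, E, F, I, L} — 5 in total.

5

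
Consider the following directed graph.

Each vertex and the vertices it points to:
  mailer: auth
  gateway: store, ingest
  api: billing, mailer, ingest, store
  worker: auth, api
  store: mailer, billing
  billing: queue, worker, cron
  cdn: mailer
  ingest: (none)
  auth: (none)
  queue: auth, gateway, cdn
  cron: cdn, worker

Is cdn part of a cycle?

No

cdn lies on a cycle iff there is a path from cdn back to itself.
Exploring from cdn, it never reaches itself; equivalently, its strongly connected component is a singleton.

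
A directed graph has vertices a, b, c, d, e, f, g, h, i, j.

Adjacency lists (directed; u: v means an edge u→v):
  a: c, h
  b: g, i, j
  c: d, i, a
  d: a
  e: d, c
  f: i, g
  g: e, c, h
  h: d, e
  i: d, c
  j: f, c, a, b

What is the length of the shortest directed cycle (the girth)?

2

For each vertex v, BFS finds the shortest path from v back to v.
The shortest such closed walk is j → b → j, length 2.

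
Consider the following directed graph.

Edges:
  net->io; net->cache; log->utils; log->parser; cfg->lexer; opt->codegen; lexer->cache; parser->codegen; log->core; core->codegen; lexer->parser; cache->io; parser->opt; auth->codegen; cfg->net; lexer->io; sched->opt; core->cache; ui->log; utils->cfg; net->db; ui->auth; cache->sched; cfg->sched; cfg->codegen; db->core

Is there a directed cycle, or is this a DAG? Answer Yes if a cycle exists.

DFS with white/gray/black marking, starting from utils:
utils gray
  cfg gray
    codegen gray
    codegen black
    net gray
      db gray
        core gray
          cache gray
            io gray
            io black
            sched gray
              opt gray
                opt→codegen: codegen black — skip
              opt black
            sched black
          cache black
          core→codegen: codegen black — skip
        core black
      db black
      net→io: io black — skip
      net→cache: cache black — skip
    net black
    lexer gray
      parser gray
        parser→codegen: codegen black — skip
        parser→opt: opt black — skip
      parser black
      lexer→cache: cache black — skip
      lexer→io: io black — skip
    lexer black
    cfg→sched: sched black — skip
  cfg black
utils black
ui gray
  auth gray
    auth→codegen: codegen black — skip
  auth black
  log gray
    log→core: core black — skip
    log→parser: parser black — skip
    log→utils: utils black — skip
  log black
ui black
Every edge goes to a white or black vertex — no back edge, so the graph is acyclic.

No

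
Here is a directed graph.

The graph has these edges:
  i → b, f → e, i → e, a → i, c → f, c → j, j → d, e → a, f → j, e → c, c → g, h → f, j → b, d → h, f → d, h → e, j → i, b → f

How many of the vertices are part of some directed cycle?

A vertex is on a directed cycle iff it belongs to a strongly connected component of size ≥ 2 (or has a self-loop).
The vertices on cycles are {a, b, c, d, e, f, h, i, j} — 9 in total.

9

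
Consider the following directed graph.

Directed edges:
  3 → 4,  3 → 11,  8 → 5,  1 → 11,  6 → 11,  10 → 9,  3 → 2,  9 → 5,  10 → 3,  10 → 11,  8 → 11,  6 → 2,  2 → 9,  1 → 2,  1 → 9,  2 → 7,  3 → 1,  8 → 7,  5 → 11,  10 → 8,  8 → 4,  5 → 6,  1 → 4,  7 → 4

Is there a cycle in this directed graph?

Yes

DFS with white/gray/black marking, starting from 1:
1 gray
  2 gray
    9 gray
      5 gray
        11 gray
        11 black
        6 gray
          6→2: 2 is gray → back edge
Back edge found, so a cycle exists: 2 → 9 → 5 → 6 → 2.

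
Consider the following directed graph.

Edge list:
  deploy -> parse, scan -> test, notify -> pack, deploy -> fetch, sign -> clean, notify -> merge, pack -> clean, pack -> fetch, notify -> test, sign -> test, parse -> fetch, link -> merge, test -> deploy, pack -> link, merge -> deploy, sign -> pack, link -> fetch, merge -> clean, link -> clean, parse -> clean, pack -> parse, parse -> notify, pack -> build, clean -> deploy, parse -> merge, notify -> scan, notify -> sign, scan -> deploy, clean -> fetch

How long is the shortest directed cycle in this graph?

3

For each vertex v, BFS finds the shortest path from v back to v.
The shortest such closed walk is notify → pack → parse → notify, length 3.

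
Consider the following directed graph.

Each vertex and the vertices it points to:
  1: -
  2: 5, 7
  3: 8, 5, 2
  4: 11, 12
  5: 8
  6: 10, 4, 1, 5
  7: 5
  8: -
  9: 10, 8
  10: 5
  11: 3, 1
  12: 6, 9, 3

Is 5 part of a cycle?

No

5 lies on a cycle iff there is a path from 5 back to itself.
Exploring from 5, it never reaches itself; equivalently, its strongly connected component is a singleton.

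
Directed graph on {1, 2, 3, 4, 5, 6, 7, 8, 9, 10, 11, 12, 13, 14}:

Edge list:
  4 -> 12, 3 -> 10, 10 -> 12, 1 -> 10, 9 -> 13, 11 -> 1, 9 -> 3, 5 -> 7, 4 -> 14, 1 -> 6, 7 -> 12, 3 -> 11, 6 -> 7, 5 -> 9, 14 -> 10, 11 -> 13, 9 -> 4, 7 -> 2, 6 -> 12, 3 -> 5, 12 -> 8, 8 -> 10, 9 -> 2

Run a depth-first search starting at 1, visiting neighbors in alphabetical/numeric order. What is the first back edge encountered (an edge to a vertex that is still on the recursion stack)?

DFS from 1 (visiting neighbors in alphabetical/numeric order); mark gray on enter, black on exit:
1 gray
  6 gray
    7 gray
      2 gray
      2 black
      12 gray
        8 gray
          10 gray
            10→12: 12 is gray → back edge
First back edge: 10 → 12.

10→12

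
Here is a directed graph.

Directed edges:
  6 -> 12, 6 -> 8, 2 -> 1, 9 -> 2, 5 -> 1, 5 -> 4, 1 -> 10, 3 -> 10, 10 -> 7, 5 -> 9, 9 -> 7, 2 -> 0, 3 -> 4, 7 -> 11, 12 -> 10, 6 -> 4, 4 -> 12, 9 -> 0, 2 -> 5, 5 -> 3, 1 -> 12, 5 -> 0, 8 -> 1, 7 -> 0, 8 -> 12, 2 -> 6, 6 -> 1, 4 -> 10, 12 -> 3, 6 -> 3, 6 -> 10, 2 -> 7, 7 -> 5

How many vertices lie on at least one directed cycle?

A vertex is on a directed cycle iff it belongs to a strongly connected component of size ≥ 2 (or has a self-loop).
The vertices on cycles are {1, 2, 3, 4, 5, 6, 7, 8, 9, 10, 12} — 11 in total.

11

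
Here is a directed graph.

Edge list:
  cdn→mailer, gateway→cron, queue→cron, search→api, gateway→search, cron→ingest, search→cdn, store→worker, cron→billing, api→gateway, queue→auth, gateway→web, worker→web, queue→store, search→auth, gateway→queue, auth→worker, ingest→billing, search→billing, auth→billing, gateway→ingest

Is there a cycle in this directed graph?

DFS with white/gray/black marking, starting from billing:
billing gray
billing black
auth gray
  worker gray
    web gray
    web black
  worker black
  auth→billing: billing black — skip
auth black
ingest gray
  ingest→billing: billing black — skip
ingest black
cdn gray
  mailer gray
  mailer black
cdn black
store gray
  store→worker: worker black — skip
store black
queue gray
  queue→auth: auth black — skip
  cron gray
    cron→ingest: ingest black — skip
    cron→billing: billing black — skip
  cron black
  queue→store: store black — skip
queue black
gateway gray
  gateway→web: web black — skip
  gateway→ingest: ingest black — skip
  search gray
    search→auth: auth black — skip
    search→cdn: cdn black — skip
    api gray
      api→gateway: gateway is gray → back edge
Back edge found, so a cycle exists: gateway → search → api → gateway.

Yes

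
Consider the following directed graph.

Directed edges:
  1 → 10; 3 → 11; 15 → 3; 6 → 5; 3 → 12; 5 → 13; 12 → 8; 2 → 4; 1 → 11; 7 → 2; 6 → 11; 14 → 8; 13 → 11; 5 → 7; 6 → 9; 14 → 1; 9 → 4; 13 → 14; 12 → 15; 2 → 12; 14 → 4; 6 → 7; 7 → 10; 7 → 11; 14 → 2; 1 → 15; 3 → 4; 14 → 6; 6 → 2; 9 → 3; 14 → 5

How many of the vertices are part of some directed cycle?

A vertex is on a directed cycle iff it belongs to a strongly connected component of size ≥ 2 (or has a self-loop).
The vertices on cycles are {3, 5, 6, 12, 13, 14, 15} — 7 in total.

7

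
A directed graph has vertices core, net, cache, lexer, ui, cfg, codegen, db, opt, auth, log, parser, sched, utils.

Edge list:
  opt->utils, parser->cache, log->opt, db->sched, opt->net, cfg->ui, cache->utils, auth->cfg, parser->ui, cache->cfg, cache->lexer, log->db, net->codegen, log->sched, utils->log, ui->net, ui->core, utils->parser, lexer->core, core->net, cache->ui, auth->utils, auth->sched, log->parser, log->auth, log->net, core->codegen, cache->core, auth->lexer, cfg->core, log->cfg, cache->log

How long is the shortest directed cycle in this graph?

3

For each vertex v, BFS finds the shortest path from v back to v.
The shortest such closed walk is log → parser → cache → log, length 3.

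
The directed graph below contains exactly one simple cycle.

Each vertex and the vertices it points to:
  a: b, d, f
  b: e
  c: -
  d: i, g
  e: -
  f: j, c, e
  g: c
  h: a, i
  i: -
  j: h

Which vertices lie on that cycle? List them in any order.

DFS with gray/black marking from a:
a gray
  b gray
    e gray
    e black
  b black
  d gray
    i gray
    i black
    g gray
      c gray
      c black
    g black
  d black
  f gray
    j gray
      h gray
        h→a: a is gray → back edge
Back edge closes the cycle a → f → j → h → a; its vertices are {a, f, h, j}.

a, f, h, j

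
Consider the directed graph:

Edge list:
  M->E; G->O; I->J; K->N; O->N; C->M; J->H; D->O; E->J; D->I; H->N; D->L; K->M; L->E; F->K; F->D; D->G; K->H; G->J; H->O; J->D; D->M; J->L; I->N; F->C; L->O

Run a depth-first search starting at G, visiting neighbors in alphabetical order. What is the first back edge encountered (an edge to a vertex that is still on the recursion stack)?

DFS from G (visiting neighbors in alphabetical order); mark gray on enter, black on exit:
G gray
  J gray
    D gray
      D→G: G is gray → back edge
First back edge: D → G.

D->G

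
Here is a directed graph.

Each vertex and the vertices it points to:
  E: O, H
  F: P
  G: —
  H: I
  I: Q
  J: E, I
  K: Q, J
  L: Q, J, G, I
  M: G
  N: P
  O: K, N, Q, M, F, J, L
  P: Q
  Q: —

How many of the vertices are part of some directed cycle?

5

A vertex is on a directed cycle iff it belongs to a strongly connected component of size ≥ 2 (or has a self-loop).
The vertices on cycles are {E, J, K, L, O} — 5 in total.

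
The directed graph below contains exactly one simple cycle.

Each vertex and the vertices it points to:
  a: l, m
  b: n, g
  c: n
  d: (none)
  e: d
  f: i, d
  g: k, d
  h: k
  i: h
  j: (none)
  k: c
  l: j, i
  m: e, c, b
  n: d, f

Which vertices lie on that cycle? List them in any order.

c, f, h, i, k, n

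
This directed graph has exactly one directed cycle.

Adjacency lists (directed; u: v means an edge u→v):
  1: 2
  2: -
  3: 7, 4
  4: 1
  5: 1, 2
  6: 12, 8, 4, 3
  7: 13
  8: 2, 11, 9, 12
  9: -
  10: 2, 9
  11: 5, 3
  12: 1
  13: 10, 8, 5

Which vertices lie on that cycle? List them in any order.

3, 7, 8, 11, 13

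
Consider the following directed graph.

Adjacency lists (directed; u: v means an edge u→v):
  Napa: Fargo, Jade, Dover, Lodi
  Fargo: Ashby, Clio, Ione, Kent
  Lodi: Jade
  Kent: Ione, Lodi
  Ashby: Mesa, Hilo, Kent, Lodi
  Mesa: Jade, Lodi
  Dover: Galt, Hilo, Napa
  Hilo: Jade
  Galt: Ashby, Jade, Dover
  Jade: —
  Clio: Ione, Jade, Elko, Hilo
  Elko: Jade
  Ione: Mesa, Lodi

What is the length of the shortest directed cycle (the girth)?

For each vertex v, BFS finds the shortest path from v back to v.
The shortest such closed walk is Napa → Dover → Napa, length 2.

2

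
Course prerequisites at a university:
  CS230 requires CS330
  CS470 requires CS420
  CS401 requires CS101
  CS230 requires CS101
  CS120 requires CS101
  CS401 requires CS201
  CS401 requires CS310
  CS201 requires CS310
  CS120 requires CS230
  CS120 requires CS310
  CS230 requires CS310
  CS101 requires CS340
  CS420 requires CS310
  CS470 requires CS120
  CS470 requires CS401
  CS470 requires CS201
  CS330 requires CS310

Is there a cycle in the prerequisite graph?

No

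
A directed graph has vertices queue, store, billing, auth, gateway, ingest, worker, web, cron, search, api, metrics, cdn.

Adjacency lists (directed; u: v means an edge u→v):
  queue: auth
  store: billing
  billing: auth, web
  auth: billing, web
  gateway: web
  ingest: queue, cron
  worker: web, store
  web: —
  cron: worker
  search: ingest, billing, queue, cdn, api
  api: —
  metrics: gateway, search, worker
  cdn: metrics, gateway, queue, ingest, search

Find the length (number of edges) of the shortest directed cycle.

2

For each vertex v, BFS finds the shortest path from v back to v.
The shortest such closed walk is cdn → search → cdn, length 2.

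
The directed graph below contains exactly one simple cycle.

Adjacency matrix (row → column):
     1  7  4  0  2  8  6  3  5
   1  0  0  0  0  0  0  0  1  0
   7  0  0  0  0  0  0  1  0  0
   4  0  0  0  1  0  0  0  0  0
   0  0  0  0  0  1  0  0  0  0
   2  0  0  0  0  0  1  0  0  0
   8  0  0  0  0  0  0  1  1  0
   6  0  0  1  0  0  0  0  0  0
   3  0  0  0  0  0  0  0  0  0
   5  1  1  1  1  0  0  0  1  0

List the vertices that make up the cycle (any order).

0, 2, 4, 6, 8

DFS with gray/black marking from 4:
4 gray
  0 gray
    2 gray
      8 gray
        3 gray
        3 black
        6 gray
          6→4: 4 is gray → back edge
Back edge closes the cycle 4 → 0 → 2 → 8 → 6 → 4; its vertices are {0, 2, 4, 6, 8}.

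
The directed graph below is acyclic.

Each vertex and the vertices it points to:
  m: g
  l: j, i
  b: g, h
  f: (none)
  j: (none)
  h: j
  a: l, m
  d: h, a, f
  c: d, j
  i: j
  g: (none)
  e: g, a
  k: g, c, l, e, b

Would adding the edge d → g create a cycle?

No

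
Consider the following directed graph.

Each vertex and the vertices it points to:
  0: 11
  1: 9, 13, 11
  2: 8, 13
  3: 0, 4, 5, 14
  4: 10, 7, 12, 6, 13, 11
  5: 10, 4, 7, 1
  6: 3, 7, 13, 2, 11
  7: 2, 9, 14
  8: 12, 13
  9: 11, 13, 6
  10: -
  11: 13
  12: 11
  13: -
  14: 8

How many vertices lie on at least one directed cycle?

A vertex is on a directed cycle iff it belongs to a strongly connected component of size ≥ 2 (or has a self-loop).
The vertices on cycles are {1, 3, 4, 5, 6, 7, 9} — 7 in total.

7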